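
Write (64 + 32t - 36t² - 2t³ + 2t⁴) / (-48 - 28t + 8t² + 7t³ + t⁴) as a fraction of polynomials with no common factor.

By polynomial division,
  2t⁴ - 2t³ - 36t² + 32t + 64 = (2)(t⁴ + 7t³ + 8t² - 28t - 48) + (-16t³ - 52t² + 88t + 160)
  t⁴ + 7t³ + 8t² - 28t - 48 = (-(1/16)t - 15/64)(-16t³ - 52t² + 88t + 160) + ((21/16)t² + (21/8)t - 21/2)
  -16t³ - 52t² + 88t + 160 = (-(256/21)t - 320/21)((21/16)t² + (21/8)t - 21/2) + (0)
Last nonzero remainder: (21/16)t² + (21/8)t - 21/2. Dividing through by 21/16 gives the monic gcd t² + 2t - 8.
Cancel t² + 2t - 8 from numerator and denominator to get the reduced form.

(-8 - 6t + 2t²)/(6 + 5t + t²)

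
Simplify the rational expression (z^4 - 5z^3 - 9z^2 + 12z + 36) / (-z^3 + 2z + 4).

(-z^3 + 3z^2 + 15z + 18)/(z^2 + 2z + 2)

Repeated division with remainder:
  z^4 - 5z^3 - 9z^2 + 12z + 36 = (-z + 5)(-z^3 + 2z + 4) + (-7z^2 + 6z + 16)
  -z^3 + 2z + 4 = ((1/7)z + 6/49)(-7z^2 + 6z + 16) + (-(50/49)z + 100/49)
  -7z^2 + 6z + 16 = ((343/50)z + 196/25)(-(50/49)z + 100/49) + (0)
Last nonzero remainder: -(50/49)z + 100/49. Dividing through by -50/49 gives the monic gcd z - 2.
Cancel z - 2 from numerator and denominator to get the reduced form.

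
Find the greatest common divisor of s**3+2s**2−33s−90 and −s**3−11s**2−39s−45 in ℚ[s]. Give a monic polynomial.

s**2+8s+15

Repeated division with remainder:
  s**3+2s**2−33s−90 = (−1)(−s**3−11s**2−39s−45) + (−9s**2−72s−135)
  −s**3−11s**2−39s−45 = ((1/9)s+1/3)(−9s**2−72s−135) + (0)
Last nonzero remainder: −9s**2−72s−135. Dividing through by −9 gives the monic gcd s**2+8s+15.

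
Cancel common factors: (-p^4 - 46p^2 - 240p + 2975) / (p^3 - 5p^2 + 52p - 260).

(-p^3 - 5p^2 - 71p - 595)/(p^2 + 52)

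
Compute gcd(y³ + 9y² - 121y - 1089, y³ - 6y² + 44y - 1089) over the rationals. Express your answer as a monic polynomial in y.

y - 11

Repeated division with remainder:
  y³ + 9y² - 121y - 1089 = (y³ - 6y² + 44y - 1089) + (15y² - 165y)
  y³ - 6y² + 44y - 1089 = ((1/15)y + 1/3)(15y² - 165y) + (99y - 1089)
  15y² - 165y = ((5/33)y)(99y - 1089) + (0)
Last nonzero remainder: 99y - 1089. Dividing through by 99 gives the monic gcd y - 11.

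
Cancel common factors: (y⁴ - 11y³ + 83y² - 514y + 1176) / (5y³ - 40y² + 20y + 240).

(y² - y + 49)/(5y + 10)

Euclidean algorithm in ℚ[y]:
  y⁴ - 11y³ + 83y² - 514y + 1176 = ((1/5)y - 3/5)(5y³ - 40y² + 20y + 240) + (55y² - 550y + 1320)
  5y³ - 40y² + 20y + 240 = ((1/11)y + 2/11)(55y² - 550y + 1320) + (0)
Last nonzero remainder: 55y² - 550y + 1320. Dividing through by 55 gives the monic gcd y² - 10y + 24.
Cancel y² - 10y + 24 from numerator and denominator to get the reduced form.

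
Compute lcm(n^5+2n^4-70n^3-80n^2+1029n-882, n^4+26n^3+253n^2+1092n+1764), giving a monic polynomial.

n^7+15n^6-2n^5-906n^4-2951n^3+9135n^2+31752n-37044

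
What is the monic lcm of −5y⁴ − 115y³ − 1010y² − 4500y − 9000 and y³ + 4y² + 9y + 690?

Euclidean algorithm in ℚ[y]:
  −5y⁴ − 115y³ − 1010y² − 4500y − 9000 = (−5y − 95)(y³ + 4y² + 9y + 690) + (−585y² − 195y + 56550)
  y³ + 4y² + 9y + 690 = (−(1/585)y − 11/1755)(−585y² − 195y + 56550) + ((940/9)y + 9400/9)
  −585y² − 195y + 56550 = (−(1053/188)y + 10179/188)((940/9)y + 9400/9) + (0)
Last nonzero remainder: (940/9)y + 9400/9. Dividing through by 940/9 gives the monic gcd y + 10.
Then lcm(f, g) = f·g / gcd(f, g); expanding and making the result monic gives the answer.

y⁶ + 17y⁵ + 133y⁴ + 1275y³ + 10338y² + 51300y + 124200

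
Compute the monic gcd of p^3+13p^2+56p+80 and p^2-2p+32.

Apply the Euclidean algorithm:
  p^3+13p^2+56p+80 = (p+15)(p^2-2p+32) + (54p-400)
  p^2-2p+32 = ((1/54)p+73/729)(54p-400) + (52528/729)
  54p-400 = ((19683/26264)p-18225/3283)(52528/729) + (0)
The last nonzero remainder is the constant 52528/729, so the polynomials are coprime and gcd = 1.

1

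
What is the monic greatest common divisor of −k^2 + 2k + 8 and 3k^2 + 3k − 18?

Apply the Euclidean algorithm:
  −k^2 + 2k + 8 = (−1/3)(3k^2 + 3k − 18) + (3k + 2)
  3k^2 + 3k − 18 = (k + 1/3)(3k + 2) + (−56/3)
  3k + 2 = (−(9/56)k − 3/28)(−56/3) + (0)
The last nonzero remainder is the constant −56/3, so the polynomials are coprime and gcd = 1.

1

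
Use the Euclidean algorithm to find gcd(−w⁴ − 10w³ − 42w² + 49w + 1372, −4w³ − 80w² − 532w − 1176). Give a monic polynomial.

w + 7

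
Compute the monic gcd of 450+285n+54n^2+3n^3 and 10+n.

10+n

Apply the Euclidean algorithm:
  3n^3+54n^2+285n+450 = (3n^2+24n+45)(n+10) + (0)
The last nonzero remainder n+10 is already monic.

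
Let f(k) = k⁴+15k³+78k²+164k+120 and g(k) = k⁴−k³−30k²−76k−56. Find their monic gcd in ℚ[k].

k²+4k+4

Repeated division with remainder:
  k⁴+15k³+78k²+164k+120 = (k⁴−k³−30k²−76k−56) + (16k³+108k²+240k+176)
  k⁴−k³−30k²−76k−56 = ((1/16)k−31/64)(16k³+108k²+240k+176) + ((117/16)k²+(117/4)k+117/4)
  16k³+108k²+240k+176 = ((256/117)k+704/117)((117/16)k²+(117/4)k+117/4) + (0)
Last nonzero remainder: (117/16)k²+(117/4)k+117/4. Dividing through by 117/16 gives the monic gcd k²+4k+4.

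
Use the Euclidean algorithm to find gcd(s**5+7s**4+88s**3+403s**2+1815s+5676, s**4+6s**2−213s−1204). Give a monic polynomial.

Apply the Euclidean algorithm:
  s**5+7s**4+88s**3+403s**2+1815s+5676 = (s+7)(s**4+6s**2−213s−1204) + (82s**3+574s**2+4510s+14104)
  s**4+6s**2−213s−1204 = ((1/82)s−7/82)(82s**3+574s**2+4510s+14104) + (0)
Last nonzero remainder: 82s**3+574s**2+4510s+14104. Dividing through by 82 gives the monic gcd s**3+7s**2+55s+172.

s**3+7s**2+55s+172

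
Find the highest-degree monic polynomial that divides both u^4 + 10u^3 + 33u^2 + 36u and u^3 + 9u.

Apply the Euclidean algorithm:
  u^4 + 10u^3 + 33u^2 + 36u = (u + 10)(u^3 + 9u) + (24u^2 - 54u)
  u^3 + 9u = ((1/24)u + 3/32)(24u^2 - 54u) + ((225/16)u)
  24u^2 - 54u = ((128/75)u - 96/25)((225/16)u) + (0)
Last nonzero remainder: (225/16)u. Dividing through by 225/16 gives the monic gcd u.

u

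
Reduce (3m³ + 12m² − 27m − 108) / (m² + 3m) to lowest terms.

By polynomial division,
  3m³ + 12m² − 27m − 108 = (3m + 3)(m² + 3m) + (−36m − 108)
  m² + 3m = (−(1/36)m)(−36m − 108) + (0)
Last nonzero remainder: −36m − 108. Dividing through by −36 gives the monic gcd m + 3.
Cancel m + 3 from numerator and denominator to get the reduced form.

(3m² + 3m − 36)/(m)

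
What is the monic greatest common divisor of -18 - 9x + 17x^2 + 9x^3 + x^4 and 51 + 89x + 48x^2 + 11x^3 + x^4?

3 + 4x + x^2

Repeated division with remainder:
  x^4 + 9x^3 + 17x^2 - 9x - 18 = (x^4 + 11x^3 + 48x^2 + 89x + 51) + (-2x^3 - 31x^2 - 98x - 69)
  x^4 + 11x^3 + 48x^2 + 89x + 51 = (-(1/2)x + 9/4)(-2x^3 - 31x^2 - 98x - 69) + ((275/4)x^2 + 275x + 825/4)
  -2x^3 - 31x^2 - 98x - 69 = (-(8/275)x - 92/275)((275/4)x^2 + 275x + 825/4) + (0)
Last nonzero remainder: (275/4)x^2 + 275x + 825/4. Dividing through by 275/4 gives the monic gcd x^2 + 4x + 3.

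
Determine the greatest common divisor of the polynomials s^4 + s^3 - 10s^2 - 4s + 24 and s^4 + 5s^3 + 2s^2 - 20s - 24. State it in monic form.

Apply the Euclidean algorithm:
  s^4 + s^3 - 10s^2 - 4s + 24 = (s^4 + 5s^3 + 2s^2 - 20s - 24) + (-4s^3 - 12s^2 + 16s + 48)
  s^4 + 5s^3 + 2s^2 - 20s - 24 = (-(1/4)s - 1/2)(-4s^3 - 12s^2 + 16s + 48) + (0)
Last nonzero remainder: -4s^3 - 12s^2 + 16s + 48. Dividing through by -4 gives the monic gcd s^3 + 3s^2 - 4s - 12.

s^3 + 3s^2 - 4s - 12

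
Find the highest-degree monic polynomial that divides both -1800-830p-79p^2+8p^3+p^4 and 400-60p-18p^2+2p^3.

Repeated division with remainder:
  p^4+8p^3-79p^2-830p-1800 = ((1/2)p+17/2)(2p^3-18p^2-60p+400) + (104p^2-520p-5200)
  2p^3-18p^2-60p+400 = ((1/52)p-1/13)(104p^2-520p-5200) + (0)
Last nonzero remainder: 104p^2-520p-5200. Dividing through by 104 gives the monic gcd p^2-5p-50.

-50-5p+p^2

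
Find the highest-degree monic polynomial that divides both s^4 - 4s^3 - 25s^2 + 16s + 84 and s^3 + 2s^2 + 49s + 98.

s + 2

Apply the Euclidean algorithm:
  s^4 - 4s^3 - 25s^2 + 16s + 84 = (s - 6)(s^3 + 2s^2 + 49s + 98) + (-62s^2 + 212s + 672)
  s^3 + 2s^2 + 49s + 98 = (-(1/62)s - 84/961)(-62s^2 + 212s + 672) + ((75313/961)s + 150626/961)
  -62s^2 + 212s + 672 = (-(59582/75313)s + 46128/10759)((75313/961)s + 150626/961) + (0)
Last nonzero remainder: (75313/961)s + 150626/961. Dividing through by 75313/961 gives the monic gcd s + 2.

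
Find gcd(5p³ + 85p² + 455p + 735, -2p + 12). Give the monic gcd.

Repeated division with remainder:
  5p³ + 85p² + 455p + 735 = (-(5/2)p² - (115/2)p - 1145/2)(-2p + 12) + (7605)
  -2p + 12 = (-(2/7605)p + 4/2535)(7605) + (0)
The last nonzero remainder is the constant 7605, so the polynomials are coprime and gcd = 1.

1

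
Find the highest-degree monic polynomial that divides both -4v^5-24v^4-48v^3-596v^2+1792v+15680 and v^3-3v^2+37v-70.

v^2-v+35

Repeated division with remainder:
  -4v^5-24v^4-48v^3-596v^2+1792v+15680 = (-4v^2-36v-8)(v^3-3v^2+37v-70) + (432v^2-432v+15120)
  v^3-3v^2+37v-70 = ((1/432)v-1/216)(432v^2-432v+15120) + (0)
Last nonzero remainder: 432v^2-432v+15120. Dividing through by 432 gives the monic gcd v^2-v+35.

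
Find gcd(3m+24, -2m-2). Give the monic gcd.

1

Euclidean algorithm in ℚ[m]:
  3m+24 = (-3/2)(-2m-2) + (21)
  -2m-2 = (-(2/21)m-2/21)(21) + (0)
The last nonzero remainder is the constant 21, so the polynomials are coprime and gcd = 1.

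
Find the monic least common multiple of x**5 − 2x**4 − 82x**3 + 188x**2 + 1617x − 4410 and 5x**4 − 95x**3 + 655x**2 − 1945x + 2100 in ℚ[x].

By polynomial division,
  x**5 − 2x**4 − 82x**3 + 188x**2 + 1617x − 4410 = ((1/5)x + 17/5)(5x**4 − 95x**3 + 655x**2 − 1945x + 2100) + (110x**3 − 1650x**2 + 7810x − 11550)
  5x**4 − 95x**3 + 655x**2 − 1945x + 2100 = ((1/22)x − 2/11)(110x**3 − 1650x**2 + 7810x − 11550) + (0)
Last nonzero remainder: 110x**3 − 1650x**2 + 7810x − 11550. Dividing through by 110 gives the monic gcd x**3 − 15x**2 + 71x − 105.
Then lcm(f, g) = f·g / gcd(f, g); expanding and making the result monic gives the answer.

x**6 − 6x**5 − 74x**4 + 516x**3 + 865x**2 − 10878x + 17640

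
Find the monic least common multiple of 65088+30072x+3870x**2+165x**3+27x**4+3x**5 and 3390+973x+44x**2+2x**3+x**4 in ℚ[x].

108480+71816x+16474x**2+1565x**3+100x**4+14x**5+x**6

By polynomial division,
  3x**5+27x**4+165x**3+3870x**2+30072x+65088 = (3x+21)(x**4+2x**3+44x**2+973x+3390) + (-9x**3+27x**2-531x-6102)
  x**4+2x**3+44x**2+973x+3390 = (-(1/9)x-5/9)(-9x**3+27x**2-531x-6102) + (0)
Last nonzero remainder: -9x**3+27x**2-531x-6102. Dividing through by -9 gives the monic gcd x**3-3x**2+59x+678.
Then lcm(f, g) = f·g / gcd(f, g); expanding and making the result monic gives the answer.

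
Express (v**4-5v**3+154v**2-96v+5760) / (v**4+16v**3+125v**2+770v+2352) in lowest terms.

(v**2-7v+120)/(v**2+14v+49)

Apply the Euclidean algorithm:
  v**4-5v**3+154v**2-96v+5760 = (v**4+16v**3+125v**2+770v+2352) + (-21v**3+29v**2-866v+3408)
  v**4+16v**3+125v**2+770v+2352 = (-(1/21)v-365/441)(-21v**3+29v**2-866v+3408) + ((47524/441)v**2+(95048/441)v+760384/147)
  -21v**3+29v**2-866v+3408 = (-(9261/47524)v+31311/47524)((47524/441)v**2+(95048/441)v+760384/147) + (0)
Last nonzero remainder: (47524/441)v**2+(95048/441)v+760384/147. Dividing through by 47524/441 gives the monic gcd v**2+2v+48.
Cancel v**2+2v+48 from numerator and denominator to get the reduced form.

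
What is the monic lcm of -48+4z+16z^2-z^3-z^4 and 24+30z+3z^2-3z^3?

-192-128z+124z^2+40z^3-23z^4-2z^5+z^6

Apply the Euclidean algorithm:
  -z^4-z^3+16z^2+4z-48 = ((1/3)z+2/3)(-3z^3+3z^2+30z+24) + (4z^2-24z-64)
  -3z^3+3z^2+30z+24 = (-(3/4)z-15/4)(4z^2-24z-64) + (-108z-216)
  4z^2-24z-64 = (-(1/27)z+8/27)(-108z-216) + (0)
Last nonzero remainder: -108z-216. Dividing through by -108 gives the monic gcd z+2.
Then lcm(f, g) = f·g / gcd(f, g); expanding and making the result monic gives the answer.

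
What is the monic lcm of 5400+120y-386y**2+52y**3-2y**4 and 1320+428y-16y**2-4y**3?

-29700-3360y+2063y**2-93y**3-15y**4+y**5

By polynomial division,
  -2y**4+52y**3-386y**2+120y+5400 = ((1/2)y-15)(-4y**3-16y**2+428y+1320) + (-840y**2+5880y+25200)
  -4y**3-16y**2+428y+1320 = ((1/210)y+11/210)(-840y**2+5880y+25200) + (0)
Last nonzero remainder: -840y**2+5880y+25200. Dividing through by -840 gives the monic gcd y**2-7y-30.
Then lcm(f, g) = f·g / gcd(f, g); expanding and making the result monic gives the answer.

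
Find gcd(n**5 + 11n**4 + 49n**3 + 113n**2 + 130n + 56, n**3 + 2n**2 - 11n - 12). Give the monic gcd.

n**2 + 5n + 4

By polynomial division,
  n**5 + 11n**4 + 49n**3 + 113n**2 + 130n + 56 = (n**2 + 9n + 42)(n**3 + 2n**2 - 11n - 12) + (140n**2 + 700n + 560)
  n**3 + 2n**2 - 11n - 12 = ((1/140)n - 3/140)(140n**2 + 700n + 560) + (0)
Last nonzero remainder: 140n**2 + 700n + 560. Dividing through by 140 gives the monic gcd n**2 + 5n + 4.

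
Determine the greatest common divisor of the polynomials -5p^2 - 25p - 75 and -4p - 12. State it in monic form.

1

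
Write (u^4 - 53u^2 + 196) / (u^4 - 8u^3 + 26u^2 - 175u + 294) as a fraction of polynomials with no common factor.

(u^2 + 9u + 14)/(u^2 + u + 21)

By polynomial division,
  u^4 - 53u^2 + 196 = (u^4 - 8u^3 + 26u^2 - 175u + 294) + (8u^3 - 79u^2 + 175u - 98)
  u^4 - 8u^3 + 26u^2 - 175u + 294 = ((1/8)u + 15/64)(8u^3 - 79u^2 + 175u - 98) + ((1449/64)u^2 - (13041/64)u + 10143/32)
  8u^3 - 79u^2 + 175u - 98 = ((512/1449)u - 64/207)((1449/64)u^2 - (13041/64)u + 10143/32) + (0)
Last nonzero remainder: (1449/64)u^2 - (13041/64)u + 10143/32. Dividing through by 1449/64 gives the monic gcd u^2 - 9u + 14.
Cancel u^2 - 9u + 14 from numerator and denominator to get the reduced form.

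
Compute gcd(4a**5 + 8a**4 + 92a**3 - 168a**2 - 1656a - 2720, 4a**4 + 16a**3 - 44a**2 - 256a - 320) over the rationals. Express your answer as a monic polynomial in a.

a**3 - 11a - 20

By polynomial division,
  4a**5 + 8a**4 + 92a**3 - 168a**2 - 1656a - 2720 = (a - 2)(4a**4 + 16a**3 - 44a**2 - 256a - 320) + (168a**3 - 1848a - 3360)
  4a**4 + 16a**3 - 44a**2 - 256a - 320 = ((1/42)a + 2/21)(168a**3 - 1848a - 3360) + (0)
Last nonzero remainder: 168a**3 - 1848a - 3360. Dividing through by 168 gives the monic gcd a**3 - 11a - 20.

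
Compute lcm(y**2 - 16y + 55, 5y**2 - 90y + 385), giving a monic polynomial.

y**3 - 23y**2 + 167y - 385

Euclidean algorithm in ℚ[y]:
  y**2 - 16y + 55 = (1/5)(5y**2 - 90y + 385) + (2y - 22)
  5y**2 - 90y + 385 = ((5/2)y - 35/2)(2y - 22) + (0)
Last nonzero remainder: 2y - 22. Dividing through by 2 gives the monic gcd y - 11.
Then lcm(f, g) = f·g / gcd(f, g); expanding and making the result monic gives the answer.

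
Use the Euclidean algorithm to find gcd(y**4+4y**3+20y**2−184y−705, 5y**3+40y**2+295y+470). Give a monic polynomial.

y**2+6y+47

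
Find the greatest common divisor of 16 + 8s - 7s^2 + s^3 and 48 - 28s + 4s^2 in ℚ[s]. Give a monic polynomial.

-4 + s

Apply the Euclidean algorithm:
  s^3 - 7s^2 + 8s + 16 = ((1/4)s)(4s^2 - 28s + 48) + (-4s + 16)
  4s^2 - 28s + 48 = (-s + 3)(-4s + 16) + (0)
Last nonzero remainder: -4s + 16. Dividing through by -4 gives the monic gcd s - 4.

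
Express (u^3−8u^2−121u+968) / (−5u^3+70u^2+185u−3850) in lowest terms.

(−u^2−3u+88)/(5u^2−15u−350)

Apply the Euclidean algorithm:
  u^3−8u^2−121u+968 = (−1/5)(−5u^3+70u^2+185u−3850) + (6u^2−84u+198)
  −5u^3+70u^2+185u−3850 = (−(5/6)u)(6u^2−84u+198) + (350u−3850)
  6u^2−84u+198 = ((3/175)u−9/175)(350u−3850) + (0)
Last nonzero remainder: 350u−3850. Dividing through by 350 gives the monic gcd u−11.
Cancel u−11 from numerator and denominator to get the reduced form.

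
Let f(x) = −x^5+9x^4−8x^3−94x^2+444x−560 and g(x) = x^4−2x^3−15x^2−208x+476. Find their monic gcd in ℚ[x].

Euclidean algorithm in ℚ[x]:
  −x^5+9x^4−8x^3−94x^2+444x−560 = (−x+7)(x^4−2x^3−15x^2−208x+476) + (−9x^3−197x^2+2376x−3892)
  x^4−2x^3−15x^2−208x+476 = (−(1/9)x+215/81)(−9x^3−197x^2+2376x−3892) + ((62524/81)x^2−(62524/9)x+875336/81)
  −9x^3−197x^2+2376x−3892 = (−(729/62524)x−11259/31262)((62524/81)x^2−(62524/9)x+875336/81) + (0)
Last nonzero remainder: (62524/81)x^2−(62524/9)x+875336/81. Dividing through by 62524/81 gives the monic gcd x^2−9x+14.

x^2−9x+14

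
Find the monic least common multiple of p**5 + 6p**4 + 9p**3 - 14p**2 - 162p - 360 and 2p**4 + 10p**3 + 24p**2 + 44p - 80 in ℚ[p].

p**6 + 5p**5 + 3p**4 - 23p**3 - 148p**2 - 198p + 360

Euclidean algorithm in ℚ[p]:
  p**5 + 6p**4 + 9p**3 - 14p**2 - 162p - 360 = ((1/2)p + 1/2)(2p**4 + 10p**3 + 24p**2 + 44p - 80) + (-8p**3 - 48p**2 - 144p - 320)
  2p**4 + 10p**3 + 24p**2 + 44p - 80 = (-(1/4)p + 1/4)(-8p**3 - 48p**2 - 144p - 320) + (0)
Last nonzero remainder: -8p**3 - 48p**2 - 144p - 320. Dividing through by -8 gives the monic gcd p**3 + 6p**2 + 18p + 40.
Then lcm(f, g) = f·g / gcd(f, g); expanding and making the result monic gives the answer.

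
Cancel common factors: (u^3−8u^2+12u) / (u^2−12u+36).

Apply the Euclidean algorithm:
  u^3−8u^2+12u = (u+4)(u^2−12u+36) + (24u−144)
  u^2−12u+36 = ((1/24)u−1/4)(24u−144) + (0)
Last nonzero remainder: 24u−144. Dividing through by 24 gives the monic gcd u−6.
Cancel u−6 from numerator and denominator to get the reduced form.

(u^2−2u)/(u−6)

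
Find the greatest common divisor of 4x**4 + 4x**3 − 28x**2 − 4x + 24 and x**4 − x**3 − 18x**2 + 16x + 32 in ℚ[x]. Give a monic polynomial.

x**2 − x − 2

Euclidean algorithm in ℚ[x]:
  4x**4 + 4x**3 − 28x**2 − 4x + 24 = (4)(x**4 − x**3 − 18x**2 + 16x + 32) + (8x**3 + 44x**2 − 68x − 104)
  x**4 − x**3 − 18x**2 + 16x + 32 = ((1/8)x − 13/16)(8x**3 + 44x**2 − 68x − 104) + ((105/4)x**2 − (105/4)x − 105/2)
  8x**3 + 44x**2 − 68x − 104 = ((32/105)x + 208/105)((105/4)x**2 − (105/4)x − 105/2) + (0)
Last nonzero remainder: (105/4)x**2 − (105/4)x − 105/2. Dividing through by 105/4 gives the monic gcd x**2 − x − 2.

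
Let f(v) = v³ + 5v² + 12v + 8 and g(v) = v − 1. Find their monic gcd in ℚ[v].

1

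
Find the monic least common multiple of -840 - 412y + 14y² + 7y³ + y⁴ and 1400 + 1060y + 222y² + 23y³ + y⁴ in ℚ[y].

-8400 - 4960y - 272y² + 84y³ + 17y⁴ + y⁵

Euclidean algorithm in ℚ[y]:
  y⁴ + 7y³ + 14y² - 412y - 840 = (y⁴ + 23y³ + 222y² + 1060y + 1400) + (-16y³ - 208y² - 1472y - 2240)
  y⁴ + 23y³ + 222y² + 1060y + 1400 = (-(1/16)y - 5/8)(-16y³ - 208y² - 1472y - 2240) + (0)
Last nonzero remainder: -16y³ - 208y² - 1472y - 2240. Dividing through by -16 gives the monic gcd y³ + 13y² + 92y + 140.
Then lcm(f, g) = f·g / gcd(f, g); expanding and making the result monic gives the answer.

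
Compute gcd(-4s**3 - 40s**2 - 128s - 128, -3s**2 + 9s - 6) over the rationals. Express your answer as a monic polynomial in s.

1

Euclidean algorithm in ℚ[s]:
  -4s**3 - 40s**2 - 128s - 128 = ((4/3)s + 52/3)(-3s**2 + 9s - 6) + (-276s - 24)
  -3s**2 + 9s - 6 = ((1/92)s - 71/2116)(-276s - 24) + (-3600/529)
  -276s - 24 = ((12167/300)s + 529/150)(-3600/529) + (0)
The last nonzero remainder is the constant -3600/529, so the polynomials are coprime and gcd = 1.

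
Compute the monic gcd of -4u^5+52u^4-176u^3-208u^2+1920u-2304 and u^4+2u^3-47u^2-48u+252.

u^3-5u^2-12u+36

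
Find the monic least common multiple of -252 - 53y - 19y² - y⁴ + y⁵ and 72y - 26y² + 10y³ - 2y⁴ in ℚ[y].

By polynomial division,
  y⁵ - y⁴ - 19y² - 53y - 252 = (-(1/2)y - 2)(-2y⁴ + 10y³ - 26y² + 72y) + (7y³ - 35y² + 91y - 252)
  -2y⁴ + 10y³ - 26y² + 72y = (-(2/7)y)(7y³ - 35y² + 91y - 252) + (0)
Last nonzero remainder: 7y³ - 35y² + 91y - 252. Dividing through by 7 gives the monic gcd y³ - 5y² + 13y - 36.
Then lcm(f, g) = f·g / gcd(f, g); expanding and making the result monic gives the answer.

-252y - 53y² - 19y³ - y⁵ + y⁶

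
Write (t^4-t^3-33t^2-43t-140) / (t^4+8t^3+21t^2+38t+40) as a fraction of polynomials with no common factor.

(t-7)/(t+2)

Repeated division with remainder:
  t^4-t^3-33t^2-43t-140 = (t^4+8t^3+21t^2+38t+40) + (-9t^3-54t^2-81t-180)
  t^4+8t^3+21t^2+38t+40 = (-(1/9)t-2/9)(-9t^3-54t^2-81t-180) + (0)
Last nonzero remainder: -9t^3-54t^2-81t-180. Dividing through by -9 gives the monic gcd t^3+6t^2+9t+20.
Cancel t^3+6t^2+9t+20 from numerator and denominator to get the reduced form.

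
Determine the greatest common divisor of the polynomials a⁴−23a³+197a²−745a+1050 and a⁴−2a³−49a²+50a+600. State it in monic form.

a²−11a+30

By polynomial division,
  a⁴−23a³+197a²−745a+1050 = (a⁴−2a³−49a²+50a+600) + (−21a³+246a²−795a+450)
  a⁴−2a³−49a²+50a+600 = (−(1/21)a−68/147)(−21a³+246a²−795a+450) + ((1320/49)a²−(14520/49)a+39600/49)
  −21a³+246a²−795a+450 = (−(343/440)a+49/88)((1320/49)a²−(14520/49)a+39600/49) + (0)
Last nonzero remainder: (1320/49)a²−(14520/49)a+39600/49. Dividing through by 1320/49 gives the monic gcd a²−11a+30.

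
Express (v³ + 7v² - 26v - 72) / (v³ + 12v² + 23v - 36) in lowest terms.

(v² - 2v - 8)/(v² + 3v - 4)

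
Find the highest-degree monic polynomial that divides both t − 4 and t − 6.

1

Apply the Euclidean algorithm:
  t − 4 = (t − 6) + (2)
  t − 6 = ((1/2)t − 3)(2) + (0)
The last nonzero remainder is the constant 2, so the polynomials are coprime and gcd = 1.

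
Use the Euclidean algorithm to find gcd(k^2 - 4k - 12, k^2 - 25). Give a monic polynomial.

By polynomial division,
  k^2 - 4k - 12 = (k^2 - 25) + (-4k + 13)
  k^2 - 25 = (-(1/4)k - 13/16)(-4k + 13) + (-231/16)
  -4k + 13 = ((64/231)k - 208/231)(-231/16) + (0)
The last nonzero remainder is the constant -231/16, so the polynomials are coprime and gcd = 1.

1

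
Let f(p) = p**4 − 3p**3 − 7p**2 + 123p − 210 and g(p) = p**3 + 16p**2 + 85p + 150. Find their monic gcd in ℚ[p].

Euclidean algorithm in ℚ[p]:
  p**4 − 3p**3 − 7p**2 + 123p − 210 = (p − 19)(p**3 + 16p**2 + 85p + 150) + (212p**2 + 1588p + 2640)
  p**3 + 16p**2 + 85p + 150 = ((1/212)p + 451/11236)(212p**2 + 1588p + 2640) + ((24738/2809)p + 123690/2809)
  212p**2 + 1588p + 2640 = ((297754/12369)p + 247192/4123)((24738/2809)p + 123690/2809) + (0)
Last nonzero remainder: (24738/2809)p + 123690/2809. Dividing through by 24738/2809 gives the monic gcd p + 5.

p + 5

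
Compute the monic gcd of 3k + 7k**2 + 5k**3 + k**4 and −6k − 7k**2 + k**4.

k + k**2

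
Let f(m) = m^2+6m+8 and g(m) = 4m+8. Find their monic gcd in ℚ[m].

m+2

Repeated division with remainder:
  m^2+6m+8 = ((1/4)m+1)(4m+8) + (0)
Last nonzero remainder: 4m+8. Dividing through by 4 gives the monic gcd m+2.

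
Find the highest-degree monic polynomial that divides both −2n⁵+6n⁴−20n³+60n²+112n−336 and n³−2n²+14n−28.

n³−2n²+14n−28

By polynomial division,
  −2n⁵+6n⁴−20n³+60n²+112n−336 = (−2n²+2n+12)(n³−2n²+14n−28) + (0)
The last nonzero remainder n³−2n²+14n−28 is already monic.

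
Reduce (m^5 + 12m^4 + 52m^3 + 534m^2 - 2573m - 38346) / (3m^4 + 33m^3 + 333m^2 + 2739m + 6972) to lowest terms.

Repeated division with remainder:
  m^5 + 12m^4 + 52m^3 + 534m^2 - 2573m - 38346 = ((1/3)m + 1/3)(3m^4 + 33m^3 + 333m^2 + 2739m + 6972) + (-70m^3 - 490m^2 - 5810m - 40670)
  3m^4 + 33m^3 + 333m^2 + 2739m + 6972 = (-(3/70)m - 6/35)(-70m^3 - 490m^2 - 5810m - 40670) + (0)
Last nonzero remainder: -70m^3 - 490m^2 - 5810m - 40670. Dividing through by -70 gives the monic gcd m^3 + 7m^2 + 83m + 581.
Cancel m^3 + 7m^2 + 83m + 581 from numerator and denominator to get the reduced form.

(m^2 + 5m - 66)/(3m + 12)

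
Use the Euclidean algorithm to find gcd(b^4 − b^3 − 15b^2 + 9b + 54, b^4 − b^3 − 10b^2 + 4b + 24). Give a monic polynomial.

By polynomial division,
  b^4 − b^3 − 15b^2 + 9b + 54 = (b^4 − b^3 − 10b^2 + 4b + 24) + (−5b^2 + 5b + 30)
  b^4 − b^3 − 10b^2 + 4b + 24 = (−(1/5)b^2 + 4/5)(−5b^2 + 5b + 30) + (0)
Last nonzero remainder: −5b^2 + 5b + 30. Dividing through by −5 gives the monic gcd b^2 − b − 6.

b^2 − b − 6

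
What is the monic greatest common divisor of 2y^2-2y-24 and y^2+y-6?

y+3

By polynomial division,
  2y^2-2y-24 = (2)(y^2+y-6) + (-4y-12)
  y^2+y-6 = (-(1/4)y+1/2)(-4y-12) + (0)
Last nonzero remainder: -4y-12. Dividing through by -4 gives the monic gcd y+3.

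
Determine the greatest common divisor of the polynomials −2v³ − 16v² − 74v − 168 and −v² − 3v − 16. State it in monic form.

Repeated division with remainder:
  −2v³ − 16v² − 74v − 168 = (2v + 10)(−v² − 3v − 16) + (−12v − 8)
  −v² − 3v − 16 = ((1/12)v + 7/36)(−12v − 8) + (−130/9)
  −12v − 8 = ((54/65)v + 36/65)(−130/9) + (0)
The last nonzero remainder is the constant −130/9, so the polynomials are coprime and gcd = 1.

1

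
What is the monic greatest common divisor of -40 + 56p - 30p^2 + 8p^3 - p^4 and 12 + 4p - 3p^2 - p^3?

Repeated division with remainder:
  -p^4 + 8p^3 - 30p^2 + 56p - 40 = (p - 11)(-p^3 - 3p^2 + 4p + 12) + (-67p^2 + 88p + 92)
  -p^3 - 3p^2 + 4p + 12 = ((1/67)p + 289/4489)(-67p^2 + 88p + 92) + (-(13640/4489)p + 27280/4489)
  -67p^2 + 88p + 92 = ((300763/13640)p + 103247/6820)(-(13640/4489)p + 27280/4489) + (0)
Last nonzero remainder: -(13640/4489)p + 27280/4489. Dividing through by -13640/4489 gives the monic gcd p - 2.

-2 + p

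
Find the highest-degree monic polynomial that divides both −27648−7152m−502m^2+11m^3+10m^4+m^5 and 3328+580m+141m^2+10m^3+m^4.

By polynomial division,
  m^5+10m^4+11m^3−502m^2−7152m−27648 = (m)(m^4+10m^3+141m^2+580m+3328) + (−130m^3−1082m^2−10480m−27648)
  m^4+10m^3+141m^2+580m+3328 = (−(1/130)m−109/8450)(−130m^3−1082m^2−10480m−27648) + ((196156/4225)m^2+(196156/845)m+12553984/4225)
  −130m^3−1082m^2−10480m−27648 = (−(274625/98078)m−456300/49039)((196156/4225)m^2+(196156/845)m+12553984/4225) + (0)
Last nonzero remainder: (196156/4225)m^2+(196156/845)m+12553984/4225. Dividing through by 196156/4225 gives the monic gcd m^2+5m+64.

64+5m+m^2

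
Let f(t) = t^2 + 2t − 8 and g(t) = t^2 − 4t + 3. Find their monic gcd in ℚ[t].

1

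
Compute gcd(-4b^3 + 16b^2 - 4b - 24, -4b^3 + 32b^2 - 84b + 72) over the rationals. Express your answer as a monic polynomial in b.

b^2 - 5b + 6

Repeated division with remainder:
  -4b^3 + 16b^2 - 4b - 24 = (-4b^3 + 32b^2 - 84b + 72) + (-16b^2 + 80b - 96)
  -4b^3 + 32b^2 - 84b + 72 = ((1/4)b - 3/4)(-16b^2 + 80b - 96) + (0)
Last nonzero remainder: -16b^2 + 80b - 96. Dividing through by -16 gives the monic gcd b^2 - 5b + 6.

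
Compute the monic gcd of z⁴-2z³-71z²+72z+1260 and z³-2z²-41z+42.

Euclidean algorithm in ℚ[z]:
  z⁴-2z³-71z²+72z+1260 = (z)(z³-2z²-41z+42) + (-30z²+30z+1260)
  z³-2z²-41z+42 = (-(1/30)z+1/30)(-30z²+30z+1260) + (0)
Last nonzero remainder: -30z²+30z+1260. Dividing through by -30 gives the monic gcd z²-z-42.

z²-z-42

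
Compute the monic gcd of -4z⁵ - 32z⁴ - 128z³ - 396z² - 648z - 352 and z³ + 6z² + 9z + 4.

Repeated division with remainder:
  -4z⁵ - 32z⁴ - 128z³ - 396z² - 648z - 352 = (-4z² - 8z - 44)(z³ + 6z² + 9z + 4) + (-44z² - 220z - 176)
  z³ + 6z² + 9z + 4 = (-(1/44)z - 1/44)(-44z² - 220z - 176) + (0)
Last nonzero remainder: -44z² - 220z - 176. Dividing through by -44 gives the monic gcd z² + 5z + 4.

z² + 5z + 4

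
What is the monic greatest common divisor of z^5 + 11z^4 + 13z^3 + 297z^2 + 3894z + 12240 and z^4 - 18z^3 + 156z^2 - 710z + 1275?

z^2 - 8z + 51

Apply the Euclidean algorithm:
  z^5 + 11z^4 + 13z^3 + 297z^2 + 3894z + 12240 = (z + 29)(z^4 - 18z^3 + 156z^2 - 710z + 1275) + (379z^3 - 3517z^2 + 23209z - 24735)
  z^4 - 18z^3 + 156z^2 - 710z + 1275 = ((1/379)z - 3305/143641)(379z^3 - 3517z^2 + 23209z - 24735) + ((1988100/143641)z^2 - (15904800/143641)z + 101393100/143641)
  379z^3 - 3517z^2 + 23209z - 24735 = ((54439939/1988100)z - 13933177/397620)((1988100/143641)z^2 - (15904800/143641)z + 101393100/143641) + (0)
Last nonzero remainder: (1988100/143641)z^2 - (15904800/143641)z + 101393100/143641. Dividing through by 1988100/143641 gives the monic gcd z^2 - 8z + 51.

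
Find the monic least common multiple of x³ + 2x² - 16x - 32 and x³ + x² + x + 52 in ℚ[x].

Repeated division with remainder:
  x³ + 2x² - 16x - 32 = (x³ + x² + x + 52) + (x² - 17x - 84)
  x³ + x² + x + 52 = (x + 18)(x² - 17x - 84) + (391x + 1564)
  x² - 17x - 84 = ((1/391)x - 21/391)(391x + 1564) + (0)
Last nonzero remainder: 391x + 1564. Dividing through by 391 gives the monic gcd x + 4.
Then lcm(f, g) = f·g / gcd(f, g); expanding and making the result monic gives the answer.

x⁵ - x⁴ - 9x³ + 42x² - 112x - 416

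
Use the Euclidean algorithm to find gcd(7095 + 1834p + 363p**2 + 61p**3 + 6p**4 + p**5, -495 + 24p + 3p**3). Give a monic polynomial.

33 + 5p + p**2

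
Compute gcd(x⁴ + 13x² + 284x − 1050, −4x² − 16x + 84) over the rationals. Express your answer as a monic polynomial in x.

x² + 4x − 21

Repeated division with remainder:
  x⁴ + 13x² + 284x − 1050 = (−(1/4)x² + x − 25/2)(−4x² − 16x + 84) + (0)
Last nonzero remainder: −4x² − 16x + 84. Dividing through by −4 gives the monic gcd x² + 4x − 21.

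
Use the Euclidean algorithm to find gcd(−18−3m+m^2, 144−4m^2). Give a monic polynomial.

Euclidean algorithm in ℚ[m]:
  m^2−3m−18 = (−1/4)(−4m^2+144) + (−3m+18)
  −4m^2+144 = ((4/3)m+8)(−3m+18) + (0)
Last nonzero remainder: −3m+18. Dividing through by −3 gives the monic gcd m−6.

−6+m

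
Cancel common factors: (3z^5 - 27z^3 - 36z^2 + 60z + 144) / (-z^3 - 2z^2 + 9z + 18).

Repeated division with remainder:
  3z^5 - 27z^3 - 36z^2 + 60z + 144 = (-3z^2 + 6z - 12)(-z^3 - 2z^2 + 9z + 18) + (-60z^2 + 60z + 360)
  -z^3 - 2z^2 + 9z + 18 = ((1/60)z + 1/20)(-60z^2 + 60z + 360) + (0)
Last nonzero remainder: -60z^2 + 60z + 360. Dividing through by -60 gives the monic gcd z^2 - z - 6.
Cancel z^2 - z - 6 from numerator and denominator to get the reduced form.

(-3z^3 - 3z^2 + 6z + 24)/(z + 3)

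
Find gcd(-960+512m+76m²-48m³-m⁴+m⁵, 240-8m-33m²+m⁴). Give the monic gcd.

-20-m+m²

By polynomial division,
  m⁵-m⁴-48m³+76m²+512m-960 = (m-1)(m⁴-33m²-8m+240) + (-15m³+51m²+264m-720)
  m⁴-33m²-8m+240 = (-(1/15)m-17/75)(-15m³+51m²+264m-720) + (-(96/25)m²+(96/25)m+384/5)
  -15m³+51m²+264m-720 = ((125/32)m-75/8)(-(96/25)m²+(96/25)m+384/5) + (0)
Last nonzero remainder: -(96/25)m²+(96/25)m+384/5. Dividing through by -96/25 gives the monic gcd m²-m-20.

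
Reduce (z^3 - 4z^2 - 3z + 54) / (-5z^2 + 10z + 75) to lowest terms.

(-z^2 + 7z - 18)/(5z - 25)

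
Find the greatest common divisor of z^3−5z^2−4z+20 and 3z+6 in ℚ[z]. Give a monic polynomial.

Euclidean algorithm in ℚ[z]:
  z^3−5z^2−4z+20 = ((1/3)z^2−(7/3)z+10/3)(3z+6) + (0)
Last nonzero remainder: 3z+6. Dividing through by 3 gives the monic gcd z+2.

z+2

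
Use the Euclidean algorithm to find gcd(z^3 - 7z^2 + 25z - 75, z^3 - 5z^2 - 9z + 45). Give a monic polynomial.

z - 5

Euclidean algorithm in ℚ[z]:
  z^3 - 7z^2 + 25z - 75 = (z^3 - 5z^2 - 9z + 45) + (-2z^2 + 34z - 120)
  z^3 - 5z^2 - 9z + 45 = (-(1/2)z - 6)(-2z^2 + 34z - 120) + (135z - 675)
  -2z^2 + 34z - 120 = (-(2/135)z + 8/45)(135z - 675) + (0)
Last nonzero remainder: 135z - 675. Dividing through by 135 gives the monic gcd z - 5.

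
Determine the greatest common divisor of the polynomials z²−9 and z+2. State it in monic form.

Apply the Euclidean algorithm:
  z²−9 = (z−2)(z+2) + (−5)
  z+2 = (−(1/5)z−2/5)(−5) + (0)
The last nonzero remainder is the constant −5, so the polynomials are coprime and gcd = 1.

1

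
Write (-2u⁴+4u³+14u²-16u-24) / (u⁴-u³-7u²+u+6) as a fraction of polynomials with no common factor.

(-2u+4)/(u-1)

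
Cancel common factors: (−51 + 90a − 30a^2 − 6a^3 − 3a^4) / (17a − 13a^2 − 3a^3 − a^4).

Repeated division with remainder:
  −3a^4 − 6a^3 − 30a^2 + 90a − 51 = (3)(−a^4 − 3a^3 − 13a^2 + 17a) + (3a^3 + 9a^2 + 39a − 51)
  −a^4 − 3a^3 − 13a^2 + 17a = (−(1/3)a)(3a^3 + 9a^2 + 39a − 51) + (0)
Last nonzero remainder: 3a^3 + 9a^2 + 39a − 51. Dividing through by 3 gives the monic gcd a^3 + 3a^2 + 13a − 17.
Cancel a^3 + 3a^2 + 13a − 17 from numerator and denominator to get the reduced form.

(−3 + 3a)/(a)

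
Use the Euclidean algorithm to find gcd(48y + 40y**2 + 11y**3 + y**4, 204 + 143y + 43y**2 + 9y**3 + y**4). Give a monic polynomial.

Euclidean algorithm in ℚ[y]:
  y**4 + 11y**3 + 40y**2 + 48y = (y**4 + 9y**3 + 43y**2 + 143y + 204) + (2y**3 - 3y**2 - 95y - 204)
  y**4 + 9y**3 + 43y**2 + 143y + 204 = ((1/2)y + 21/4)(2y**3 - 3y**2 - 95y - 204) + ((425/4)y**2 + (2975/4)y + 1275)
  2y**3 - 3y**2 - 95y - 204 = ((8/425)y - 4/25)((425/4)y**2 + (2975/4)y + 1275) + (0)
Last nonzero remainder: (425/4)y**2 + (2975/4)y + 1275. Dividing through by 425/4 gives the monic gcd y**2 + 7y + 12.

12 + 7y + y**2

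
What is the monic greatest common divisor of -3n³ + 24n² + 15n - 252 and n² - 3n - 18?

n + 3

Repeated division with remainder:
  -3n³ + 24n² + 15n - 252 = (-3n + 15)(n² - 3n - 18) + (6n + 18)
  n² - 3n - 18 = ((1/6)n - 1)(6n + 18) + (0)
Last nonzero remainder: 6n + 18. Dividing through by 6 gives the monic gcd n + 3.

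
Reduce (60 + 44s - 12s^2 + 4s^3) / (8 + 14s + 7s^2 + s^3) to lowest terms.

(60 - 16s + 4s^2)/(8 + 6s + s^2)

Euclidean algorithm in ℚ[s]:
  4s^3 - 12s^2 + 44s + 60 = (4)(s^3 + 7s^2 + 14s + 8) + (-40s^2 - 12s + 28)
  s^3 + 7s^2 + 14s + 8 = (-(1/40)s - 67/400)(-40s^2 - 12s + 28) + ((1269/100)s + 1269/100)
  -40s^2 - 12s + 28 = (-(4000/1269)s + 2800/1269)((1269/100)s + 1269/100) + (0)
Last nonzero remainder: (1269/100)s + 1269/100. Dividing through by 1269/100 gives the monic gcd s + 1.
Cancel s + 1 from numerator and denominator to get the reduced form.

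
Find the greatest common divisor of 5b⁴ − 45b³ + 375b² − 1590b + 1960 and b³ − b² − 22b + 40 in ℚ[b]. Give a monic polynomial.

b² − 6b + 8

Repeated division with remainder:
  5b⁴ − 45b³ + 375b² − 1590b + 1960 = (5b − 40)(b³ − b² − 22b + 40) + (445b² − 2670b + 3560)
  b³ − b² − 22b + 40 = ((1/445)b + 1/89)(445b² − 2670b + 3560) + (0)
Last nonzero remainder: 445b² − 2670b + 3560. Dividing through by 445 gives the monic gcd b² − 6b + 8.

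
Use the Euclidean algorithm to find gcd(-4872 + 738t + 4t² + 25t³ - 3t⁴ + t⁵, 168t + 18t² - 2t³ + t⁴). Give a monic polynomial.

42 - 6t + t²

By polynomial division,
  t⁵ - 3t⁴ + 25t³ + 4t² + 738t - 4872 = (t - 1)(t⁴ - 2t³ + 18t² + 168t) + (5t³ - 146t² + 906t - 4872)
  t⁴ - 2t³ + 18t² + 168t = ((1/5)t + 136/25)(5t³ - 146t² + 906t - 4872) + ((15776/25)t² - (94656/25)t + 662592/25)
  5t³ - 146t² + 906t - 4872 = ((125/15776)t - 25/136)((15776/25)t² - (94656/25)t + 662592/25) + (0)
Last nonzero remainder: (15776/25)t² - (94656/25)t + 662592/25. Dividing through by 15776/25 gives the monic gcd t² - 6t + 42.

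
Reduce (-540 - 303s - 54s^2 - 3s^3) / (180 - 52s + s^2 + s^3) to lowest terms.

(-60 - 27s - 3s^2)/(20 - 8s + s^2)

Apply the Euclidean algorithm:
  -3s^3 - 54s^2 - 303s - 540 = (-3)(s^3 + s^2 - 52s + 180) + (-51s^2 - 459s)
  s^3 + s^2 - 52s + 180 = (-(1/51)s + 8/51)(-51s^2 - 459s) + (20s + 180)
  -51s^2 - 459s = (-(51/20)s)(20s + 180) + (0)
Last nonzero remainder: 20s + 180. Dividing through by 20 gives the monic gcd s + 9.
Cancel s + 9 from numerator and denominator to get the reduced form.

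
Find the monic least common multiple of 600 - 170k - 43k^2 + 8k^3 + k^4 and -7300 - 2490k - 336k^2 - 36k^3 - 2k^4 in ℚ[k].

43800 - 10610k - 3049k^2 + 285k^3 + 54k^4 + 11k^5 + k^6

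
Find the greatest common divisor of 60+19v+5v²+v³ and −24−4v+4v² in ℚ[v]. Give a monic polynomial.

1

Euclidean algorithm in ℚ[v]:
  v³+5v²+19v+60 = ((1/4)v+3/2)(4v²−4v−24) + (31v+96)
  4v²−4v−24 = ((4/31)v−508/961)(31v+96) + (25704/961)
  31v+96 = ((29791/25704)v+3844/1071)(25704/961) + (0)
The last nonzero remainder is the constant 25704/961, so the polynomials are coprime and gcd = 1.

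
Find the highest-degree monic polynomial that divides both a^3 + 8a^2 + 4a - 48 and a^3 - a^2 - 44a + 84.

By polynomial division,
  a^3 + 8a^2 + 4a - 48 = (a^3 - a^2 - 44a + 84) + (9a^2 + 48a - 132)
  a^3 - a^2 - 44a + 84 = ((1/9)a - 19/27)(9a^2 + 48a - 132) + ((40/9)a - 80/9)
  9a^2 + 48a - 132 = ((81/40)a + 297/20)((40/9)a - 80/9) + (0)
Last nonzero remainder: (40/9)a - 80/9. Dividing through by 40/9 gives the monic gcd a - 2.

a - 2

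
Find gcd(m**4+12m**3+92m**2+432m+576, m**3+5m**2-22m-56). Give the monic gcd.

m+2

By polynomial division,
  m**4+12m**3+92m**2+432m+576 = (m+7)(m**3+5m**2-22m-56) + (79m**2+642m+968)
  m**3+5m**2-22m-56 = ((1/79)m-247/6241)(79m**2+642m+968) + (-(55200/6241)m-110400/6241)
  79m**2+642m+968 = (-(493039/55200)m-755161/13800)(-(55200/6241)m-110400/6241) + (0)
Last nonzero remainder: -(55200/6241)m-110400/6241. Dividing through by -55200/6241 gives the monic gcd m+2.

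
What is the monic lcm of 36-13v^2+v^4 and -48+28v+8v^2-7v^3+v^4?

Euclidean algorithm in ℚ[v]:
  v^4-13v^2+36 = (v^4-7v^3+8v^2+28v-48) + (7v^3-21v^2-28v+84)
  v^4-7v^3+8v^2+28v-48 = ((1/7)v-4/7)(7v^3-21v^2-28v+84) + (0)
Last nonzero remainder: 7v^3-21v^2-28v+84. Dividing through by 7 gives the monic gcd v^3-3v^2-4v+12.
Then lcm(f, g) = f·g / gcd(f, g); expanding and making the result monic gives the answer.

-144+36v+52v^2-13v^3-4v^4+v^5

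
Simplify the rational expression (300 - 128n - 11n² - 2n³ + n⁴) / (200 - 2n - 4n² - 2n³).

By polynomial division,
  n⁴ - 2n³ - 11n² - 128n + 300 = (-(1/2)n + 2)(-2n³ - 4n² - 2n + 200) + (-4n² - 24n - 100)
  -2n³ - 4n² - 2n + 200 = ((1/2)n - 2)(-4n² - 24n - 100) + (0)
Last nonzero remainder: -4n² - 24n - 100. Dividing through by -4 gives the monic gcd n² + 6n + 25.
Cancel n² + 6n + 25 from numerator and denominator to get the reduced form.

(-12 + 8n - n²)/(-8 + 2n)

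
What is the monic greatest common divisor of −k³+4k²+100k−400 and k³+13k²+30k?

k+10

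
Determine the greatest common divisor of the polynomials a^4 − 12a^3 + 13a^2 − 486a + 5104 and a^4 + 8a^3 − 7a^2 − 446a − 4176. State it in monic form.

a^3 − a^2 + 2a − 464

Repeated division with remainder:
  a^4 − 12a^3 + 13a^2 − 486a + 5104 = (a^4 + 8a^3 − 7a^2 − 446a − 4176) + (−20a^3 + 20a^2 − 40a + 9280)
  a^4 + 8a^3 − 7a^2 − 446a − 4176 = (−(1/20)a − 9/20)(−20a^3 + 20a^2 − 40a + 9280) + (0)
Last nonzero remainder: −20a^3 + 20a^2 − 40a + 9280. Dividing through by −20 gives the monic gcd a^3 − a^2 + 2a − 464.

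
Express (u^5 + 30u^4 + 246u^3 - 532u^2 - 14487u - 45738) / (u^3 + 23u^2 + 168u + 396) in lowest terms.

Apply the Euclidean algorithm:
  u^5 + 30u^4 + 246u^3 - 532u^2 - 14487u - 45738 = (u^2 + 7u - 83)(u^3 + 23u^2 + 168u + 396) + (-195u^2 - 3315u - 12870)
  u^3 + 23u^2 + 168u + 396 = (-(1/195)u - 2/65)(-195u^2 - 3315u - 12870) + (0)
Last nonzero remainder: -195u^2 - 3315u - 12870. Dividing through by -195 gives the monic gcd u^2 + 17u + 66.
Cancel u^2 + 17u + 66 from numerator and denominator to get the reduced form.

(u^3 + 13u^2 - 41u - 693)/(u + 6)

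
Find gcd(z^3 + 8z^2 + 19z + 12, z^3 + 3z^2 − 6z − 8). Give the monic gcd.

Apply the Euclidean algorithm:
  z^3 + 8z^2 + 19z + 12 = (z^3 + 3z^2 − 6z − 8) + (5z^2 + 25z + 20)
  z^3 + 3z^2 − 6z − 8 = ((1/5)z − 2/5)(5z^2 + 25z + 20) + (0)
Last nonzero remainder: 5z^2 + 25z + 20. Dividing through by 5 gives the monic gcd z^2 + 5z + 4.

z^2 + 5z + 4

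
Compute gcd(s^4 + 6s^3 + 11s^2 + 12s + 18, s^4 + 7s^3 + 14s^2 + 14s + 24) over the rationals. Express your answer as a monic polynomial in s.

s^3 + 3s^2 + 2s + 6

Repeated division with remainder:
  s^4 + 6s^3 + 11s^2 + 12s + 18 = (s^4 + 7s^3 + 14s^2 + 14s + 24) + (−s^3 − 3s^2 − 2s − 6)
  s^4 + 7s^3 + 14s^2 + 14s + 24 = (−s − 4)(−s^3 − 3s^2 − 2s − 6) + (0)
Last nonzero remainder: −s^3 − 3s^2 − 2s − 6. Dividing through by −1 gives the monic gcd s^3 + 3s^2 + 2s + 6.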